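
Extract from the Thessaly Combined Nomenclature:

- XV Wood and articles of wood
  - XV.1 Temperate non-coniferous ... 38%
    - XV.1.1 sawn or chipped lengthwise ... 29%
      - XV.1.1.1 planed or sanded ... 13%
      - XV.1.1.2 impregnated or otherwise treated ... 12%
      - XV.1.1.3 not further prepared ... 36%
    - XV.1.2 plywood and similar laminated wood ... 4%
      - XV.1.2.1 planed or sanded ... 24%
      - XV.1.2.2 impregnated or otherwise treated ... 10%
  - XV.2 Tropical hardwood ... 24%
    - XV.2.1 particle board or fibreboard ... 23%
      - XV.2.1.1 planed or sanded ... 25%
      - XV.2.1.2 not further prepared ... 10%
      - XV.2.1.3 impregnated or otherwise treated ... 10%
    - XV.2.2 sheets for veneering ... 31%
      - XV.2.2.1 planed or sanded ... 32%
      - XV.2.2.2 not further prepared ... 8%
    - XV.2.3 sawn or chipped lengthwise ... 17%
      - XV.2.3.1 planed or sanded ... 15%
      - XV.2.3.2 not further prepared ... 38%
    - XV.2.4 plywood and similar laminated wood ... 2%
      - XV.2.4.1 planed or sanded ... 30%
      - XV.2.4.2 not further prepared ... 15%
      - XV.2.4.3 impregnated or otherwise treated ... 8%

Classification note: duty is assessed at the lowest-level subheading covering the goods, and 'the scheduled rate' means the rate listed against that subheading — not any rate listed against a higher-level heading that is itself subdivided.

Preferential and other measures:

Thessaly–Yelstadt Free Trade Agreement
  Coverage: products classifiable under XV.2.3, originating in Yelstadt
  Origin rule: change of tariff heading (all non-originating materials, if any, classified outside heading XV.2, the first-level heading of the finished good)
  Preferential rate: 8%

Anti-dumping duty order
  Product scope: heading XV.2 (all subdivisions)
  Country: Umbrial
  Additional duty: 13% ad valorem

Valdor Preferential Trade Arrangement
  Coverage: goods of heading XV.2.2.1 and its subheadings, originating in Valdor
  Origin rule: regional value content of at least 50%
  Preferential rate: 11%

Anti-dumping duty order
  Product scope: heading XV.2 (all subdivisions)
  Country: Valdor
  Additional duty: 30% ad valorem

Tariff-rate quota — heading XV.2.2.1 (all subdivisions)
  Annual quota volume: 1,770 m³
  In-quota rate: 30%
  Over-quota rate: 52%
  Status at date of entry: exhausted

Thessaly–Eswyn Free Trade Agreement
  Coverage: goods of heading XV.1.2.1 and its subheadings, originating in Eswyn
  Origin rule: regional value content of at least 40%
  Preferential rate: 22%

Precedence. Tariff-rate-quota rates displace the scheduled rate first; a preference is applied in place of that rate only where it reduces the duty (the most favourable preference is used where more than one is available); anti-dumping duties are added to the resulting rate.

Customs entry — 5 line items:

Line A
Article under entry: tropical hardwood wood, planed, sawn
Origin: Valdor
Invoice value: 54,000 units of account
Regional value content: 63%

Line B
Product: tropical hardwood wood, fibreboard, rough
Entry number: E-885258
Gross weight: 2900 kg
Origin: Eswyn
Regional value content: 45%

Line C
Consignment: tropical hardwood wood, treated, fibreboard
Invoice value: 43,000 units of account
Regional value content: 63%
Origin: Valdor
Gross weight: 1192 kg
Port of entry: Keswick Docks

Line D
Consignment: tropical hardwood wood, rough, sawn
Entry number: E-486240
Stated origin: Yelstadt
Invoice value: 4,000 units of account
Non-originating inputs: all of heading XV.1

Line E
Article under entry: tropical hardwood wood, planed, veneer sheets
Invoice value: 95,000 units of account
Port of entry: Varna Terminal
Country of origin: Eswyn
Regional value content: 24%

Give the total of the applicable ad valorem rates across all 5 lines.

155%

Line A: tropical hardwood → XV.2; sawn → XV.2.3; planed → XV.2.3.1. Scheduled 15%. Valdor agreement on XV.2.2.1: XV.2.3.1 not covered; anti-dumping (Valdor, XV.2): +30%; total 15% + 30% = 45%. → 45%.
Line B: tropical hardwood → XV.2; fibreboard → XV.2.1; rough → XV.2.1.2. Scheduled 10%. Eswyn agreement on XV.1.2.1: XV.2.1.2 not covered. → 10%.
Line C: tropical hardwood → XV.2; fibreboard → XV.2.1; treated → XV.2.1.3. Scheduled 10%. Valdor agreement on XV.2.2.1: XV.2.1.3 not covered; anti-dumping (Valdor, XV.2): +30%; total 10% + 30% = 40%. → 40%.
Line D: tropical hardwood → XV.2; sawn → XV.2.3; rough → XV.2.3.2. Scheduled 38%. Yelstadt agreement on XV.2.3: CTH met → 8% available; preferential 8%. → 8%.
Line E: tropical hardwood → XV.2; veneer sheets → XV.2.2; planed → XV.2.2.1. Scheduled 32%. quota on XV.2.2.1 exhausted → over-quota 52%; Eswyn agreement on XV.1.2.1: XV.2.2.1 not covered. → 52%.
Sum: 45% + 10% + 40% + 8% + 52% = 155%.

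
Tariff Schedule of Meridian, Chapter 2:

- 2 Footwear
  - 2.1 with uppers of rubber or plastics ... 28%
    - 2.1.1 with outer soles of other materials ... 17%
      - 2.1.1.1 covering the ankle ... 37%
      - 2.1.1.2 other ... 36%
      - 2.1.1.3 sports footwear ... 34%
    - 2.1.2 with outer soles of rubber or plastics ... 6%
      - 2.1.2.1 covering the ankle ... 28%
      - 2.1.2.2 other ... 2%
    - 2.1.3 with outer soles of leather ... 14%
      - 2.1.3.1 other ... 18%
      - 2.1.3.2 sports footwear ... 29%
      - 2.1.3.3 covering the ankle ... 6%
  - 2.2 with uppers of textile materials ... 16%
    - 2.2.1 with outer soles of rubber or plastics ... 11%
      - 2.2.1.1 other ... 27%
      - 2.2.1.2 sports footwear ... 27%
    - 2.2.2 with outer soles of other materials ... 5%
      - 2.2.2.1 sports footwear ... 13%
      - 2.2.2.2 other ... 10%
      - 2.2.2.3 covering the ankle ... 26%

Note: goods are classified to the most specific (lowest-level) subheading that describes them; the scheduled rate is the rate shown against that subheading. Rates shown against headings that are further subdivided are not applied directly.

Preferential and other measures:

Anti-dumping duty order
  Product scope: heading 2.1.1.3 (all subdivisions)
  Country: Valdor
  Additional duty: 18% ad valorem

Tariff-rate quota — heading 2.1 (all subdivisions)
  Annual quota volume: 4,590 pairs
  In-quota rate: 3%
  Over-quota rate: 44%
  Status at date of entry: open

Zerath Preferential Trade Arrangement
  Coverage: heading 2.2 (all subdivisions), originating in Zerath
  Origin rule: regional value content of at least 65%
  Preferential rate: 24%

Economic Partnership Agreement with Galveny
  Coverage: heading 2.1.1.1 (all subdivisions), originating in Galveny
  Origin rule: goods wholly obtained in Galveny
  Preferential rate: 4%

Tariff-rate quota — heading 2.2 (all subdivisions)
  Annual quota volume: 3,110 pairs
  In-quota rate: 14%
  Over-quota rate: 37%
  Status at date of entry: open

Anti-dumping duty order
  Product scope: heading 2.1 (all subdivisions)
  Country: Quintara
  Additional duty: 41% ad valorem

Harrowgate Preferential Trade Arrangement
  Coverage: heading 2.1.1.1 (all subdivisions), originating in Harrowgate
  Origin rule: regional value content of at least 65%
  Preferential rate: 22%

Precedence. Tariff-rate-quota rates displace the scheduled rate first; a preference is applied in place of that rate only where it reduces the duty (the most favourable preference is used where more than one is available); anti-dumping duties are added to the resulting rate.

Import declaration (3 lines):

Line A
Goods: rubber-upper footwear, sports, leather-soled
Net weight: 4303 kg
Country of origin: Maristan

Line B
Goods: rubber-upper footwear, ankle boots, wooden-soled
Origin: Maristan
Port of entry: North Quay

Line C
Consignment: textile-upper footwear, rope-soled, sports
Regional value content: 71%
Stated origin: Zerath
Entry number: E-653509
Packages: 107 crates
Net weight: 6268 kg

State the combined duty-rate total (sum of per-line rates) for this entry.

Line A: rubber-upper → 2.1; leather-soled → 2.1.3; sports → 2.1.3.2. Scheduled 29%. quota on 2.1 open → in-quota 3%. → 3%.
Line B: rubber-upper → 2.1; wooden-soled → 2.1.1; ankle boots → 2.1.1.1. Scheduled 37%. quota on 2.1 open → in-quota 3%. → 3%.
Line C: textile-upper → 2.2; rope-soled → 2.2.2; sports → 2.2.2.1. Scheduled 13%. quota on 2.2 open → in-quota 14%; Zerath agreement on 2.2: RVC ≥ 65% → 24% available; preference 24% not lower than 14% → no reduction. → 14%.
Sum: 3% + 3% + 14% = 20%.

20%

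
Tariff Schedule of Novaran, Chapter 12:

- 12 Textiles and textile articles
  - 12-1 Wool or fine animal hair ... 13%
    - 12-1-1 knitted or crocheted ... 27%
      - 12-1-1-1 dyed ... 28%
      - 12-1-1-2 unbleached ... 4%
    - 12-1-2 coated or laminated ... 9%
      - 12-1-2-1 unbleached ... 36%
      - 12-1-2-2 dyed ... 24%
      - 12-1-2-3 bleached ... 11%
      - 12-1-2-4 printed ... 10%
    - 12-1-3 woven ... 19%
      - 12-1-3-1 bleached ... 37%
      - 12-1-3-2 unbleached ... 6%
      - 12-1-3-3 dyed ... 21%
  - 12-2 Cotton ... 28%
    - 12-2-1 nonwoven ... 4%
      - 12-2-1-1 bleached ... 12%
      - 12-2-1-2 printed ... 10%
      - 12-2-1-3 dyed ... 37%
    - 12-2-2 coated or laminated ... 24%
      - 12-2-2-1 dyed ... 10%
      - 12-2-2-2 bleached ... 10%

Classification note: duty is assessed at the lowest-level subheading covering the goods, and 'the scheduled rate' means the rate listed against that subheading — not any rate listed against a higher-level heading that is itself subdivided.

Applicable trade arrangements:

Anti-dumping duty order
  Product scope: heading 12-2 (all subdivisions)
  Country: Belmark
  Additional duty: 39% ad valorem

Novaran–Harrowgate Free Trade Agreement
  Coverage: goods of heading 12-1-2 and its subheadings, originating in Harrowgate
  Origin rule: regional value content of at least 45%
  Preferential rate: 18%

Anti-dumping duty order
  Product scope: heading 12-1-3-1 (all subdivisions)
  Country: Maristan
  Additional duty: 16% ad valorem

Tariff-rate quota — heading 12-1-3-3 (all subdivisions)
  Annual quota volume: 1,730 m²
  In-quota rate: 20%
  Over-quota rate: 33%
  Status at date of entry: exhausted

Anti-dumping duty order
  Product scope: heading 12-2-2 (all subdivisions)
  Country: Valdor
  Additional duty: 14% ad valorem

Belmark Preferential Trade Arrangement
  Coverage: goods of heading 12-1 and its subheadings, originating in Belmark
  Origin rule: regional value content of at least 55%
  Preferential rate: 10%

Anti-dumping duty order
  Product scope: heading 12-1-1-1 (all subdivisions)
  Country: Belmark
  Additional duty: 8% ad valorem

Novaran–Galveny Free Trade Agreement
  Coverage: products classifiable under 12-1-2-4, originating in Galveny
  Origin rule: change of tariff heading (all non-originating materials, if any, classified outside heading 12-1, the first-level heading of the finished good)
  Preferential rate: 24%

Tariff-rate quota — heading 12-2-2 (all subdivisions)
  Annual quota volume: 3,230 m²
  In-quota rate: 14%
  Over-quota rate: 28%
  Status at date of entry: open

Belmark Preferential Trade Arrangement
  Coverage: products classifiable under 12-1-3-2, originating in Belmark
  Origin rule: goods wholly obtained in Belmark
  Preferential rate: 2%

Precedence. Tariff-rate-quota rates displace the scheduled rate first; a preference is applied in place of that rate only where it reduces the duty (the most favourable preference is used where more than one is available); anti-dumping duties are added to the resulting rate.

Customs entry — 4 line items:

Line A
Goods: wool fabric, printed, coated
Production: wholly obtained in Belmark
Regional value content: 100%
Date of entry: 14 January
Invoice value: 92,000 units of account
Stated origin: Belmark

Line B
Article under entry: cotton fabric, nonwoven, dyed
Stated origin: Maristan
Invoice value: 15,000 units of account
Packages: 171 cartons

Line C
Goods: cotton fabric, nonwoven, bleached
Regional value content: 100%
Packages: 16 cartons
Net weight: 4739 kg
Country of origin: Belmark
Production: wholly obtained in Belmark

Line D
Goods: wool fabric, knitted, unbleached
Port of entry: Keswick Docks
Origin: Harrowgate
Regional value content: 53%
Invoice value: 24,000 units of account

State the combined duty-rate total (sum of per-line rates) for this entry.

Line A: wool → 12-1; coated → 12-1-2; printed → 12-1-2-4. Scheduled 10%. Belmark agreement on 12-1: RVC ≥ 55% → 10% available; Belmark agreement on 12-1-3-2: 12-1-2-4 not covered; preference 10% not lower than 10% → no reduction. → 10%.
Line B: cotton → 12-2; nonwoven → 12-2-1; dyed → 12-2-1-3. Scheduled 37%. No special measure applies. → 37%.
Line C: cotton → 12-2; nonwoven → 12-2-1; bleached → 12-2-1-1. Scheduled 12%. Belmark agreement on 12-1: 12-2-1-1 not covered; Belmark agreement on 12-1-3-2: 12-2-1-1 not covered; anti-dumping (Belmark, 12-2): +39%; total 12% + 39% = 51%. → 51%.
Line D: wool → 12-1; knitted → 12-1-1; unbleached → 12-1-1-2. Scheduled 4%. Harrowgate agreement on 12-1-2: 12-1-1-2 not covered. → 4%.
Sum: 10% + 37% + 51% + 4% = 102%.

102%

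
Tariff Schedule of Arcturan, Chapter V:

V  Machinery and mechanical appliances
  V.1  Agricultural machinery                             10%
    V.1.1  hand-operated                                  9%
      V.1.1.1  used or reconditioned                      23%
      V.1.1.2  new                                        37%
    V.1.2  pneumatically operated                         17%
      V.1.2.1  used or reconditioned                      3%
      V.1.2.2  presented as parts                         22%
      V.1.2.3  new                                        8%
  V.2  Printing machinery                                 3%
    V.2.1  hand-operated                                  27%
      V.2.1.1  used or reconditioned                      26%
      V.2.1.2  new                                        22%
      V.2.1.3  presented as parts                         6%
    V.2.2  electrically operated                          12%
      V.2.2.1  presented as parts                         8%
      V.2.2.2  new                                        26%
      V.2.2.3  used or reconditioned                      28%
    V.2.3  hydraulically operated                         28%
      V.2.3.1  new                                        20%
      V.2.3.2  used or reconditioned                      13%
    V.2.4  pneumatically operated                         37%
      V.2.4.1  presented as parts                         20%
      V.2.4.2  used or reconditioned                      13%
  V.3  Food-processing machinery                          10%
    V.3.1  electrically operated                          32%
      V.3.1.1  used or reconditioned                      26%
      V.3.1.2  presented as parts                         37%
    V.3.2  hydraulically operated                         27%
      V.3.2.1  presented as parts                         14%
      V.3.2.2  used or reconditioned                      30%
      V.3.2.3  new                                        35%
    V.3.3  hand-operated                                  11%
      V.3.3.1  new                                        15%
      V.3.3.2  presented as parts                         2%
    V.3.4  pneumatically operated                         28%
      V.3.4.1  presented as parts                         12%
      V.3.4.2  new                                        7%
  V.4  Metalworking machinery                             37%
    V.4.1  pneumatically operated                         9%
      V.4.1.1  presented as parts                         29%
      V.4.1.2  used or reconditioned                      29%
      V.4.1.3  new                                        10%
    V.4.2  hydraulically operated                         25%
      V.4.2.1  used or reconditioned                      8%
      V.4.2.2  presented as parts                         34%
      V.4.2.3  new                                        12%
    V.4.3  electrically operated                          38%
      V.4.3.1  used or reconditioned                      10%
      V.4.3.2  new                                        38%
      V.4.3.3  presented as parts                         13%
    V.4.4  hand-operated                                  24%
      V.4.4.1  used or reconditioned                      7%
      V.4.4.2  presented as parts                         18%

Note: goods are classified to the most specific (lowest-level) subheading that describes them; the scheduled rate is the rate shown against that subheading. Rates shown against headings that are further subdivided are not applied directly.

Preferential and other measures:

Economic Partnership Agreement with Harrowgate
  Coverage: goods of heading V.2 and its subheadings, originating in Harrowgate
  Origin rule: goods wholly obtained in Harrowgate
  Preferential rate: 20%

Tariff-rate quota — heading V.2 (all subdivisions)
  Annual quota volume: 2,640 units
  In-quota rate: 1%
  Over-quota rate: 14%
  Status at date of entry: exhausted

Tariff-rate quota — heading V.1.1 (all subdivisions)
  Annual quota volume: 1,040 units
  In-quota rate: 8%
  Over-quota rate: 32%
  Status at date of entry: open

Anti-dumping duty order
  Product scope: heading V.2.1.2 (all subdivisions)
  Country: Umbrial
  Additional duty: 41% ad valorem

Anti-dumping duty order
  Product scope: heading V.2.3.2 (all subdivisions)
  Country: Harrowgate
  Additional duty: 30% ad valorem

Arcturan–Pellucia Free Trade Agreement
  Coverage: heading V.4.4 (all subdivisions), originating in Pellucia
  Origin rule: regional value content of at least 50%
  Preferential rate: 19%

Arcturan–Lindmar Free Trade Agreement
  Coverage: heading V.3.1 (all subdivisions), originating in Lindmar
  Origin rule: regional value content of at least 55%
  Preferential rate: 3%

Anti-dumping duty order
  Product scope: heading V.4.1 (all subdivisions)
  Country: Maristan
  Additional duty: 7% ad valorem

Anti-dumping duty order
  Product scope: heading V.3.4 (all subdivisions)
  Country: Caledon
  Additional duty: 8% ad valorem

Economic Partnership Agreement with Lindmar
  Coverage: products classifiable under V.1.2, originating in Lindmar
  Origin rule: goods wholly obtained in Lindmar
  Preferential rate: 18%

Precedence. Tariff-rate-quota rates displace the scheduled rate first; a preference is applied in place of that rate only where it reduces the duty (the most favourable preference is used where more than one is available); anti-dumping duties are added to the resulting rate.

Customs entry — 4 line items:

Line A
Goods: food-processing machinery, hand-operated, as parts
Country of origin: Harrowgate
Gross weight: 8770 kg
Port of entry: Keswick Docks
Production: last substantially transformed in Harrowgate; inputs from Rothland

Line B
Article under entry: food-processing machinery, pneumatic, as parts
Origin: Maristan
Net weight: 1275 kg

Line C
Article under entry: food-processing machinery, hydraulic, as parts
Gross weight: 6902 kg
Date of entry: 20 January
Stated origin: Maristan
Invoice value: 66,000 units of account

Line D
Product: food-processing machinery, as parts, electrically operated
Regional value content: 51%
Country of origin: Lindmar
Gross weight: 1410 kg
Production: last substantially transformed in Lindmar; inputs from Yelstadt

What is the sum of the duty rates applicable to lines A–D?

Line A: food-processing → V.3; hand-operated → V.3.3; as parts → V.3.3.2. Scheduled 2%. Harrowgate agreement on V.2: V.3.3.2 not covered. → 2%.
Line B: food-processing → V.3; pneumatic → V.3.4; as parts → V.3.4.1. Scheduled 12%. No special measure applies. → 12%.
Line C: food-processing → V.3; hydraulic → V.3.2; as parts → V.3.2.1. Scheduled 14%. No special measure applies. → 14%.
Line D: food-processing → V.3; electrically operated → V.3.1; as parts → V.3.1.2. Scheduled 37%. Lindmar agreement on V.3.1: RVC < 55%; Lindmar agreement on V.1.2: V.3.1.2 not covered. → 37%.
Sum: 2% + 12% + 14% + 37% = 65%.

65%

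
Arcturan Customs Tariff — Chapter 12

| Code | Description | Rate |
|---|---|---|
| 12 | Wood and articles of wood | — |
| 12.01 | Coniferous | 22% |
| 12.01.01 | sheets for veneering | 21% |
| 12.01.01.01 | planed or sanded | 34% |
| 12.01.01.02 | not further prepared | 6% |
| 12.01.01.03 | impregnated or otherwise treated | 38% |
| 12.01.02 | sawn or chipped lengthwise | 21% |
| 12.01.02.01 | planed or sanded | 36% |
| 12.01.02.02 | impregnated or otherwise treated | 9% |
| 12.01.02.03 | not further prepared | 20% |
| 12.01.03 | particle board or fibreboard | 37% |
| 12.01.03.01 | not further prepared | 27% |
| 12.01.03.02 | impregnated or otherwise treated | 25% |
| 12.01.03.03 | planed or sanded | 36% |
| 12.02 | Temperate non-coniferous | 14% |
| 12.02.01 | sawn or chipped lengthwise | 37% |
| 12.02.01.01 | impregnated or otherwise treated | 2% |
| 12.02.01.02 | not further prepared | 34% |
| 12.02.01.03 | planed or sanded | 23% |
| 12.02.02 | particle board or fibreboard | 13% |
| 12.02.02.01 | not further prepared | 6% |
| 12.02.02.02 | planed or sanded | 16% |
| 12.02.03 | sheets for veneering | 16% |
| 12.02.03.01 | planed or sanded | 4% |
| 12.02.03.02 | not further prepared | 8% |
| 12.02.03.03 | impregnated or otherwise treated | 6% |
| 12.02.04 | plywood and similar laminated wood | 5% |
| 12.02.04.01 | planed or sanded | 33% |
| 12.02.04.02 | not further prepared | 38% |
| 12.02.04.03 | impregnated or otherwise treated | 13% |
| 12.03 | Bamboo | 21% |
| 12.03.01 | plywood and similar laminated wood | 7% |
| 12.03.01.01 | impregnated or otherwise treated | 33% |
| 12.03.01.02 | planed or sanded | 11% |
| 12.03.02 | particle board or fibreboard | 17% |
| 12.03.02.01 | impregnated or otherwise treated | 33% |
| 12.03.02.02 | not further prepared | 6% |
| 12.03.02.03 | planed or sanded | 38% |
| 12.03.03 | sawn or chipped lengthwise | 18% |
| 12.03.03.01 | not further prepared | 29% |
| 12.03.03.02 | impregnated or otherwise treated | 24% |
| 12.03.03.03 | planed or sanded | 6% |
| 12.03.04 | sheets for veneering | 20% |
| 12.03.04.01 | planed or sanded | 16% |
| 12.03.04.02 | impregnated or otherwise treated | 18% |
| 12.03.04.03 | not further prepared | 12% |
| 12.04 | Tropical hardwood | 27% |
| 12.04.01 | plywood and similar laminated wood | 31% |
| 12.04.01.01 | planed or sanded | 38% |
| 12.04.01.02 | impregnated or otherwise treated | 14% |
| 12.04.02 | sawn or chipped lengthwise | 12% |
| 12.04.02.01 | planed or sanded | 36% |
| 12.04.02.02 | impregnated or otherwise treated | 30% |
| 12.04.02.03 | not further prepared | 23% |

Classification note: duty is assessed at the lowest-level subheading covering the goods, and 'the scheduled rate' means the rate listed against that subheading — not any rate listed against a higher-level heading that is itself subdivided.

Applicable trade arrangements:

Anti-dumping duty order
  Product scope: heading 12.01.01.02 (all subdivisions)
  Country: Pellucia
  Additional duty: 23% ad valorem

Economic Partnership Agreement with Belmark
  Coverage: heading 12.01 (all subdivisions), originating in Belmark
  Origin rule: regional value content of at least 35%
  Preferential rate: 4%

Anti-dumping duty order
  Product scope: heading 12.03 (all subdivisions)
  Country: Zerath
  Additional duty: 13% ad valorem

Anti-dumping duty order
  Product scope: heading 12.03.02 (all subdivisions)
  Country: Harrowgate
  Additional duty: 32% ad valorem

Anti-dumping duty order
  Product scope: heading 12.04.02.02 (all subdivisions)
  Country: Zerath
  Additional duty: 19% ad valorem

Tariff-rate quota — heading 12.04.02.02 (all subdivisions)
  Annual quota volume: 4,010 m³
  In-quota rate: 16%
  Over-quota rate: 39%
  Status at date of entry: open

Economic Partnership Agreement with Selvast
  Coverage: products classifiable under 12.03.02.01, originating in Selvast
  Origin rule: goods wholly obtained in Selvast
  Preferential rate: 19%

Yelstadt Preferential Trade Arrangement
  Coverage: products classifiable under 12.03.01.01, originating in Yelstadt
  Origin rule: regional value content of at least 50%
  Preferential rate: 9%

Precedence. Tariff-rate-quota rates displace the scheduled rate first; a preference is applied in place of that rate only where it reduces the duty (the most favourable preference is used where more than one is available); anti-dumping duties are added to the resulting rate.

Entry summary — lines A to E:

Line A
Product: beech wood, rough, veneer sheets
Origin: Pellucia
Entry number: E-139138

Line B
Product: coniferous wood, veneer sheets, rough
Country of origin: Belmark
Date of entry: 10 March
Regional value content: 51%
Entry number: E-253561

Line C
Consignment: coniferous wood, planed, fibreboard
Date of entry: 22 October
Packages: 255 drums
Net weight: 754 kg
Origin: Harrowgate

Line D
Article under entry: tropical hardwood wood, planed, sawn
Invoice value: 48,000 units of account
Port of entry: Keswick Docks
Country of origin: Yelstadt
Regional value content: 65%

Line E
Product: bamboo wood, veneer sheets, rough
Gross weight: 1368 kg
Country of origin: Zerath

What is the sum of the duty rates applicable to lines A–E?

109%

Line A: beech → 12.02; veneer sheets → 12.02.03; rough → 12.02.03.02. Scheduled 8%. No special measure applies. → 8%.
Line B: coniferous → 12.01; veneer sheets → 12.01.01; rough → 12.01.01.02. Scheduled 6%. Belmark agreement on 12.01: RVC ≥ 35% → 4% available; preferential 4%. → 4%.
Line C: coniferous → 12.01; fibreboard → 12.01.03; planed → 12.01.03.03. Scheduled 36%. No special measure applies. → 36%.
Line D: tropical hardwood → 12.04; sawn → 12.04.02; planed → 12.04.02.01. Scheduled 36%. Yelstadt agreement on 12.03.01.01: 12.04.02.01 not covered. → 36%.
Line E: bamboo → 12.03; veneer sheets → 12.03.04; rough → 12.03.04.03. Scheduled 12%. anti-dumping (Zerath, 12.03): +13%; total 12% + 13% = 25%. → 25%.
Sum: 8% + 4% + 36% + 36% + 25% = 109%.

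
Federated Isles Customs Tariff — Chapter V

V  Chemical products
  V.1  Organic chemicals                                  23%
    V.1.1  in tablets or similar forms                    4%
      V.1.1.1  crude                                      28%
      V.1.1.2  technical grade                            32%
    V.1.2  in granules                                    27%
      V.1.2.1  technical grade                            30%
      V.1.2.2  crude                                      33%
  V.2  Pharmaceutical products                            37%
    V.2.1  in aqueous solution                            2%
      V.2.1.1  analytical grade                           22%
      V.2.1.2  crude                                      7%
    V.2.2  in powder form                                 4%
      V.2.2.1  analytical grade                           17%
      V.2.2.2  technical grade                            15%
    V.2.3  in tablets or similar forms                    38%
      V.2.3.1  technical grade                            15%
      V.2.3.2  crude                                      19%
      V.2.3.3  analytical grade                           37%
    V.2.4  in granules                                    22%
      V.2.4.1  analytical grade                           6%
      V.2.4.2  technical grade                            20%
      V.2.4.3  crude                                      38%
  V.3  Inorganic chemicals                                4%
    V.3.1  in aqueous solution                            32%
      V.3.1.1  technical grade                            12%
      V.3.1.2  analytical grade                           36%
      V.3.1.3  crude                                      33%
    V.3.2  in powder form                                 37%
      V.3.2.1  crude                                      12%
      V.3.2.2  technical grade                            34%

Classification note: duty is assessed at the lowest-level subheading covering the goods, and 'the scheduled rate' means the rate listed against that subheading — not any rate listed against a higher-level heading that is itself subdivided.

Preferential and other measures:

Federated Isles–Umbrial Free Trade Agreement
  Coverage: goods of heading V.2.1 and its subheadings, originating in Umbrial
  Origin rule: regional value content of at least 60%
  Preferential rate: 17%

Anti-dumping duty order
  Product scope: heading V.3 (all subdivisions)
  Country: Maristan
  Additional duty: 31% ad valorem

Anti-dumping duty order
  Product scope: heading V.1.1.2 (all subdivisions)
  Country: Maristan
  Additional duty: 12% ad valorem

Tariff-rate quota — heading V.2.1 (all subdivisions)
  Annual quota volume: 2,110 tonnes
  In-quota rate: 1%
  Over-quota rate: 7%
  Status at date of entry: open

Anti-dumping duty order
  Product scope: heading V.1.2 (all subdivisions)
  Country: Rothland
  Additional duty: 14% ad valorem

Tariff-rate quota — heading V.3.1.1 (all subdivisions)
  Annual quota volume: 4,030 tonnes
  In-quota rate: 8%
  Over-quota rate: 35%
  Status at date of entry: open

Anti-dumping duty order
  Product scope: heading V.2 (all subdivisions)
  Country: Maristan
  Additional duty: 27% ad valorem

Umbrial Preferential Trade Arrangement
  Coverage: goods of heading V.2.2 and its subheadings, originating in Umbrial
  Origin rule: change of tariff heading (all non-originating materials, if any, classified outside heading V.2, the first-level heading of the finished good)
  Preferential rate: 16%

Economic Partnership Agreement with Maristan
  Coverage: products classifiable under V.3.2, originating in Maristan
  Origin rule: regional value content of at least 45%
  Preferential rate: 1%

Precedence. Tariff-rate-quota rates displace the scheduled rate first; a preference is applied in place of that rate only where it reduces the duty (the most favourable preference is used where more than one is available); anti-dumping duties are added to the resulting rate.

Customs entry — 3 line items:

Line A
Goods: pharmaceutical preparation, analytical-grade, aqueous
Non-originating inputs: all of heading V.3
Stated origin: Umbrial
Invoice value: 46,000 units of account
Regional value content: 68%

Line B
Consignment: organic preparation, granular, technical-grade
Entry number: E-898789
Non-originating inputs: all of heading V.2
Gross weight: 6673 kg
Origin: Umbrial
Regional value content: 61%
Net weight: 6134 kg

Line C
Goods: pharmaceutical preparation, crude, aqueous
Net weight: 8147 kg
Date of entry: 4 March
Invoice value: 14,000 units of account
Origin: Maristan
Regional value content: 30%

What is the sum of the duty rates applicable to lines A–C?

59%

Line A: pharmaceutical → V.2; aqueous → V.2.1; analytical-grade → V.2.1.1. Scheduled 22%. quota on V.2.1 open → in-quota 1%; Umbrial agreement on V.2.1: RVC ≥ 60% → 17% available; Umbrial agreement on V.2.2: V.2.1.1 not covered; preference 17% not lower than 1% → no reduction. → 1%.
Line B: organic → V.1; granular → V.1.2; technical-grade → V.1.2.1. Scheduled 30%. Umbrial agreement on V.2.1: V.1.2.1 not covered; Umbrial agreement on V.2.2: V.1.2.1 not covered. → 30%.
Line C: pharmaceutical → V.2; aqueous → V.2.1; crude → V.2.1.2. Scheduled 7%. quota on V.2.1 open → in-quota 1%; Maristan agreement on V.3.2: V.2.1.2 not covered; anti-dumping (Maristan, V.2): +27%; total 1% + 27% = 28%. → 28%.
Sum: 1% + 30% + 28% = 59%.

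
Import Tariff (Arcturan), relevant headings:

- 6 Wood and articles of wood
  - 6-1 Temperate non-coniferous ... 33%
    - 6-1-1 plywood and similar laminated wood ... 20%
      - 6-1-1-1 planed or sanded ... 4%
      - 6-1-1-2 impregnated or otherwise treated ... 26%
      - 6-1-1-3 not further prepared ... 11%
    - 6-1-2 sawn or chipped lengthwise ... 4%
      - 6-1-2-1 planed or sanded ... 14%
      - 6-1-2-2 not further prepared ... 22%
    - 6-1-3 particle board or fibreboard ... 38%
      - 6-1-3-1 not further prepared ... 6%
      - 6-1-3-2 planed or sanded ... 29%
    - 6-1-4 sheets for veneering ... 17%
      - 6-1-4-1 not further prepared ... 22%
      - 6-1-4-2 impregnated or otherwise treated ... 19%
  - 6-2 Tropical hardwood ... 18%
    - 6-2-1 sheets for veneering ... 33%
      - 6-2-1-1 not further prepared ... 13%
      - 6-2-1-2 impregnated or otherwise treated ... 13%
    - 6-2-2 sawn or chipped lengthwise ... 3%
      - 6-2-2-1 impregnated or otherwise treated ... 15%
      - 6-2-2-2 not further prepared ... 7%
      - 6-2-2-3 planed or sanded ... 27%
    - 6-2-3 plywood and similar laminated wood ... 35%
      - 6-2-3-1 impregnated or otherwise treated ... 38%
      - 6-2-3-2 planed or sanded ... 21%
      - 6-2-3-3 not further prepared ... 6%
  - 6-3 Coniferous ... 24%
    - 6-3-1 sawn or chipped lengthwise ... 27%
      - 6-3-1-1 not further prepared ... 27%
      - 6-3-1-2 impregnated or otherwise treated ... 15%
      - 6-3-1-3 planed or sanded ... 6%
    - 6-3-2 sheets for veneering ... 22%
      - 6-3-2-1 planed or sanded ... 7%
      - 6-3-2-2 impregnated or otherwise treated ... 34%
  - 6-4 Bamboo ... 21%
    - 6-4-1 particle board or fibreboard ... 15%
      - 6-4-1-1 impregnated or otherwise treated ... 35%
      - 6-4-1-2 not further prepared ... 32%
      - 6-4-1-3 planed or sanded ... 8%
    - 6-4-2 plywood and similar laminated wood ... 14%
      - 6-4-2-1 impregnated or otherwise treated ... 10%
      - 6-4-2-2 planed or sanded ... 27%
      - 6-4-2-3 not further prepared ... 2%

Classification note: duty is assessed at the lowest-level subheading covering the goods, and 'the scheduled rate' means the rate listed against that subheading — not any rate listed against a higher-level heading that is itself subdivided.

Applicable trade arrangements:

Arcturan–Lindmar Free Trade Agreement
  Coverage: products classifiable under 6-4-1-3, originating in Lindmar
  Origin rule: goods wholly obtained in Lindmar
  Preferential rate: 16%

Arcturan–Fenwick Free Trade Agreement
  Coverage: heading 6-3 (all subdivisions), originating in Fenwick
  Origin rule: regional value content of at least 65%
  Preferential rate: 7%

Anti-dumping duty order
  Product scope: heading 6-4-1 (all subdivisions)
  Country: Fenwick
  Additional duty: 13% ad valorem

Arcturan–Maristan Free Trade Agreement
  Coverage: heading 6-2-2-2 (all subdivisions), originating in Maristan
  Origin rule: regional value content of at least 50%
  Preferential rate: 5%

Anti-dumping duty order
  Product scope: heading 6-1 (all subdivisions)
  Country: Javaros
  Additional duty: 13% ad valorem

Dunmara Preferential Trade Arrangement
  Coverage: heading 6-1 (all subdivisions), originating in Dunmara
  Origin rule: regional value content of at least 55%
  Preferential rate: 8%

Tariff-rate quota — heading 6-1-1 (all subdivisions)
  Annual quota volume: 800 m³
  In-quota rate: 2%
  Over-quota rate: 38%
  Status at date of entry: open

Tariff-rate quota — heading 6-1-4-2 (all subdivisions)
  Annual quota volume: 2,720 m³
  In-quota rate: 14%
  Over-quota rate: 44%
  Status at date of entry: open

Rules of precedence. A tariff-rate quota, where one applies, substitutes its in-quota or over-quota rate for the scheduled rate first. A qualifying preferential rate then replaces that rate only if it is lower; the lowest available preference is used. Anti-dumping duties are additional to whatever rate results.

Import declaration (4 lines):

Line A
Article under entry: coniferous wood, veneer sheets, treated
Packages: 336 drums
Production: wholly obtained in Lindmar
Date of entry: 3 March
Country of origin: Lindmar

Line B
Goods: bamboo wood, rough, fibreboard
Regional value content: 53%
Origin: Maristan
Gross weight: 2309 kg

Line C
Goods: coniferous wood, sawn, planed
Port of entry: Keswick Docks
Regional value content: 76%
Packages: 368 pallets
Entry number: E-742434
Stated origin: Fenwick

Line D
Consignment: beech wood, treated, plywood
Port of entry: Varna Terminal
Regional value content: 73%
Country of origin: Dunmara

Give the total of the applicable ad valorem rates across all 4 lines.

74%

Line A: coniferous → 6-3; veneer sheets → 6-3-2; treated → 6-3-2-2. Scheduled 34%. Lindmar agreement on 6-4-1-3: 6-3-2-2 not covered. → 34%.
Line B: bamboo → 6-4; fibreboard → 6-4-1; rough → 6-4-1-2. Scheduled 32%. Maristan agreement on 6-2-2-2: 6-4-1-2 not covered. → 32%.
Line C: coniferous → 6-3; sawn → 6-3-1; planed → 6-3-1-3. Scheduled 6%. Fenwick agreement on 6-3: RVC ≥ 65% → 7% available; preference 7% not lower than 6% → no reduction. → 6%.
Line D: beech → 6-1; plywood → 6-1-1; treated → 6-1-1-2. Scheduled 26%. quota on 6-1-1 open → in-quota 2%; Dunmara agreement on 6-1: RVC ≥ 55% → 8% available; preference 8% not lower than 2% → no reduction. → 2%.
Sum: 34% + 32% + 6% + 2% = 74%.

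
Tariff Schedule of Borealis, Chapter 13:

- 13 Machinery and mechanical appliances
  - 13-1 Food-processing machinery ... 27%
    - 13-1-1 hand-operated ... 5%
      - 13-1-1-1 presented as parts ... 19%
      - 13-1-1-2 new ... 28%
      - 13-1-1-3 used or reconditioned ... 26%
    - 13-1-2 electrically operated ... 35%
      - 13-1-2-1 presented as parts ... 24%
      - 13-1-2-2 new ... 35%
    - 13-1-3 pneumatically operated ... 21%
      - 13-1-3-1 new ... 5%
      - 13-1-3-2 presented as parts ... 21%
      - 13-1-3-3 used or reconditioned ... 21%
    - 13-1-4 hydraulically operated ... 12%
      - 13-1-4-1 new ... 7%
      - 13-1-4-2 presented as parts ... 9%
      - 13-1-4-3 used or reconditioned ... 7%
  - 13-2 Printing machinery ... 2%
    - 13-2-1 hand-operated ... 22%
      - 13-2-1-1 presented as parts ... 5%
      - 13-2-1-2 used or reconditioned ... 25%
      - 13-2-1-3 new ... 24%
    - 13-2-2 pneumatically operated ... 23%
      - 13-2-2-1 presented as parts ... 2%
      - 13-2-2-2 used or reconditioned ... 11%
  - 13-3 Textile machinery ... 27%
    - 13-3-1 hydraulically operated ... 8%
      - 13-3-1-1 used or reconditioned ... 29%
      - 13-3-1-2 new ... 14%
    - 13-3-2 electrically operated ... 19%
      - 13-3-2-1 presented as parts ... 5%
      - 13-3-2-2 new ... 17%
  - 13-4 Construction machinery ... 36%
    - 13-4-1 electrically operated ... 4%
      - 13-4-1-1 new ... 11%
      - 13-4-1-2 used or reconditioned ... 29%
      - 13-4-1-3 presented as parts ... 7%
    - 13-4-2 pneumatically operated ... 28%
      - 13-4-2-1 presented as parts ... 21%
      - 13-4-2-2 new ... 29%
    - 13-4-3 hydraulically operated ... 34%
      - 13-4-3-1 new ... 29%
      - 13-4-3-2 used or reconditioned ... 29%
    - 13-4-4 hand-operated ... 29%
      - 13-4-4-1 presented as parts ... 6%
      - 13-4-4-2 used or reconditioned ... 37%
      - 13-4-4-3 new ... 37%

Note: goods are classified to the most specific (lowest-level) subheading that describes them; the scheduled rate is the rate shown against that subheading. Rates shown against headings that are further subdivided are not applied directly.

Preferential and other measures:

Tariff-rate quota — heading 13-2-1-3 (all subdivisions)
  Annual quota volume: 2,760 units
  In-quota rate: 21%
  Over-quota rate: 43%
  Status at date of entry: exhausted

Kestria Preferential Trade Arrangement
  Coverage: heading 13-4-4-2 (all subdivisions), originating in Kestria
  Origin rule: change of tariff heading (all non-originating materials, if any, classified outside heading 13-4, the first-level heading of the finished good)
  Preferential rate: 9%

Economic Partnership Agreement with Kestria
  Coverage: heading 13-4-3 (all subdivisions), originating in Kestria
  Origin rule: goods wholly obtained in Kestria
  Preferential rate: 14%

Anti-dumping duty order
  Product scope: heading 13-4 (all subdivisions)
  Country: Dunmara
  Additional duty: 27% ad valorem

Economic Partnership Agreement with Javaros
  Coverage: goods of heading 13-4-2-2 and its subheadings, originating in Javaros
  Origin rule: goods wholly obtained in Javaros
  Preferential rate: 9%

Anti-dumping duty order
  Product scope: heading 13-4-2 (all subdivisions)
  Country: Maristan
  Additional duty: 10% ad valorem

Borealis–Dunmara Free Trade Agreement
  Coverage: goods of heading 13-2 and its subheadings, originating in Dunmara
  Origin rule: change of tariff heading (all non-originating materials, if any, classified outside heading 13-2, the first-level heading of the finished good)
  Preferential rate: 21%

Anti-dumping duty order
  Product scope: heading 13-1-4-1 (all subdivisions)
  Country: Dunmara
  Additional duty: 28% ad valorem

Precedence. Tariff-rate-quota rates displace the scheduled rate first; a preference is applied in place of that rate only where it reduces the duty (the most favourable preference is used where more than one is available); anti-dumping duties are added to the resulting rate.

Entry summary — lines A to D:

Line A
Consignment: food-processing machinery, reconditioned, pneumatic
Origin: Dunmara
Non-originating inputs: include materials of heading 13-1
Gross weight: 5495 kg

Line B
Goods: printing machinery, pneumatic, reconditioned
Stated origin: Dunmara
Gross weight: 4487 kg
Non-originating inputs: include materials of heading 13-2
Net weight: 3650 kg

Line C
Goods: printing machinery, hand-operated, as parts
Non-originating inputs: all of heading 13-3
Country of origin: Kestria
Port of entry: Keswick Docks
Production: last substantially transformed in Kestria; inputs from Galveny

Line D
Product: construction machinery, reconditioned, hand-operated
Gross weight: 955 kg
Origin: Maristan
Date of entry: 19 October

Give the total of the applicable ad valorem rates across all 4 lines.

74%

Line A: food-processing → 13-1; pneumatic → 13-1-3; reconditioned → 13-1-3-3. Scheduled 21%. Dunmara agreement on 13-2: 13-1-3-3 not covered. → 21%.
Line B: printing → 13-2; pneumatic → 13-2-2; reconditioned → 13-2-2-2. Scheduled 11%. Dunmara agreement on 13-2: CTH not met. → 11%.
Line C: printing → 13-2; hand-operated → 13-2-1; as parts → 13-2-1-1. Scheduled 5%. Kestria agreement on 13-4-4-2: 13-2-1-1 not covered; Kestria agreement on 13-4-3: 13-2-1-1 not covered. → 5%.
Line D: construction → 13-4; hand-operated → 13-4-4; reconditioned → 13-4-4-2. Scheduled 37%. No special measure applies. → 37%.
Sum: 21% + 11% + 5% + 37% = 74%.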